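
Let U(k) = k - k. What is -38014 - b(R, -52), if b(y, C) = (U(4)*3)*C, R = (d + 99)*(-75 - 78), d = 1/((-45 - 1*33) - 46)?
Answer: -38014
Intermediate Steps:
U(k) = 0
d = -1/124 (d = 1/((-45 - 33) - 46) = 1/(-78 - 46) = 1/(-124) = -1/124 ≈ -0.0080645)
R = -1878075/124 (R = (-1/124 + 99)*(-75 - 78) = (12275/124)*(-153) = -1878075/124 ≈ -15146.)
b(y, C) = 0 (b(y, C) = (0*3)*C = 0*C = 0)
-38014 - b(R, -52) = -38014 - 1*0 = -38014 + 0 = -38014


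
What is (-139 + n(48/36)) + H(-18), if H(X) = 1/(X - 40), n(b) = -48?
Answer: -10847/58 ≈ -187.02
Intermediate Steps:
H(X) = 1/(-40 + X)
(-139 + n(48/36)) + H(-18) = (-139 - 48) + 1/(-40 - 18) = -187 + 1/(-58) = -187 - 1/58 = -10847/58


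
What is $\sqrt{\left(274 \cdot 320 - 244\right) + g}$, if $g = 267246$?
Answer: $\sqrt{354682} \approx 595.55$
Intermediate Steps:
$\sqrt{\left(274 \cdot 320 - 244\right) + g} = \sqrt{\left(274 \cdot 320 - 244\right) + 267246} = \sqrt{\left(87680 - 244\right) + 267246} = \sqrt{87436 + 267246} = \sqrt{354682}$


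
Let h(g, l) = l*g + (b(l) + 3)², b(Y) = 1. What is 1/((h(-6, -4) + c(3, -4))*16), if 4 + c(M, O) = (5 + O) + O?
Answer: 1/528 ≈ 0.0018939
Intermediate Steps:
c(M, O) = 1 + 2*O (c(M, O) = -4 + ((5 + O) + O) = -4 + (5 + 2*O) = 1 + 2*O)
h(g, l) = 16 + g*l (h(g, l) = l*g + (1 + 3)² = g*l + 4² = g*l + 16 = 16 + g*l)
1/((h(-6, -4) + c(3, -4))*16) = 1/(((16 - 6*(-4)) + (1 + 2*(-4)))*16) = 1/(((16 + 24) + (1 - 8))*16) = 1/((40 - 7)*16) = 1/(33*16) = 1/528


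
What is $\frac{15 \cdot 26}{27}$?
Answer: $\frac{130}{9} \approx 14.444$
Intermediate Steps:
$\frac{15 \cdot 26}{27} = 390 \cdot \frac{1}{27} = \frac{130}{9}$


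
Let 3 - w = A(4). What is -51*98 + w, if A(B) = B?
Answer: -4999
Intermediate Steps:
w = -1 (w = 3 - 1*4 = 3 - 4 = -1)
-51*98 + w = -51*98 - 1 = -4998 - 1 = -4999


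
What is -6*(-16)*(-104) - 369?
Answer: -10353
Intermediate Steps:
-6*(-16)*(-104) - 369 = 96*(-104) - 369 = -9984 - 369 = -10353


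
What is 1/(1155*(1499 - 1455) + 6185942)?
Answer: 1/6236762 ≈ 1.6034e-7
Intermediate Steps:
1/(1155*(1499 - 1455) + 6185942) = 1/(1155*44 + 6185942) = 1/(50820 + 6185942) = 1/6236762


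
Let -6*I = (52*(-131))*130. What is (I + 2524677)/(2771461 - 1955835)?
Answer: 348557/106386 ≈ 3.2763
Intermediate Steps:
I = 442780/3 (I = -52*(-131)*130/6 = -(-3406)*130/3 = -1/6*(-885560) = 442780/3 ≈ 1.4759e+5)
(I + 2524677)/(2771461 - 1955835) = (442780/3 + 2524677)/(2771461 - 1955835) = (8016811/3)/815626 = (8016811/3)*(1/815626) = 348557/106386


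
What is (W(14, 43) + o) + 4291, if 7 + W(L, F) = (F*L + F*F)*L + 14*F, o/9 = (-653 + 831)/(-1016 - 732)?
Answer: 34259999/874 ≈ 39199.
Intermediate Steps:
o = -801/874 (o = 9*((-653 + 831)/(-1016 - 732)) = 9*(178/(-1748)) = 9*(178*(-1/1748)) = 9*(-89/874) = -801/874 ≈ -0.91648)
W(L, F) = -7 + 14*F + L*(F**2 + F*L) (W(L, F) = -7 + ((F*L + F*F)*L + 14*F) = -7 + ((F*L + F**2)*L + 14*F) = -7 + ((F**2 + F*L)*L + 14*F) = -7 + (L*(F**2 + F*L) + 14*F) = -7 + (14*F + L*(F**2 + F*L)) = -7 + 14*F + L*(F**2 + F*L))
(W(14, 43) + o) + 4291 = ((-7 + 14*43 + 43*14**2 + 14*43**2) - 801/874) + 4291 = ((-7 + 602 + 43*196 + 14*1849) - 801/874) + 4291 = ((-7 + 602 + 8428 + 25886) - 801/874) + 4291 = (34909 - 801/874) + 4291 = 30509665/874 + 4291 = 34259999/874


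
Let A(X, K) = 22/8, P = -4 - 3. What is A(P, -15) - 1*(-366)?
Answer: 1475/4 ≈ 368.75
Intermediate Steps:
P = -7
A(X, K) = 11/4 (A(X, K) = 22*(⅛) = 11/4)
A(P, -15) - 1*(-366) = 11/4 - 1*(-366) = 11/4 + 366 = 1475/4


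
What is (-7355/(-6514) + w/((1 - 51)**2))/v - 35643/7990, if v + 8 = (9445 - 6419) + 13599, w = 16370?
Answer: -48221382480559/10810783407750 ≈ -4.4605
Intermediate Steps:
v = 16617 (v = -8 + ((9445 - 6419) + 13599) = -8 + (3026 + 13599) = -8 + 16625 = 16617)
(-7355/(-6514) + w/((1 - 51)**2))/v - 35643/7990 = (-7355/(-6514) + 16370/((1 - 51)**2))/16617 - 35643/7990 = (-7355*(-1/6514) + 16370/((-50)**2))*(1/16617) - 35643*1/7990 = (7355/6514 + 16370/2500)*(1/16617) - 35643/7990 = (7355/6514 + 16370*(1/2500))*(1/16617) - 35643/7990 = (7355/6514 + 1637/250)*(1/16617) - 35643/7990 = (3125542/407125)*(1/16617) - 35643/7990 = 3125542/6765196125 - 35643/7990 = -48221382480559/10810783407750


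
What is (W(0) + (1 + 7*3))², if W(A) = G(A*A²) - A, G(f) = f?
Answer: 484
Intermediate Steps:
W(A) = A³ - A (W(A) = A*A² - A = A³ - A)
(W(0) + (1 + 7*3))² = ((0³ - 1*0) + (1 + 7*3))² = ((0 + 0) + (1 + 21))² = (0 + 22)² = 22² = 484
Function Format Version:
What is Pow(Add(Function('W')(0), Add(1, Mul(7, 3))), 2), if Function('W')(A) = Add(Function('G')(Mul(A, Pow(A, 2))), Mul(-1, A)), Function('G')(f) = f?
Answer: 484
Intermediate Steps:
Function('W')(A) = Add(Pow(A, 3), Mul(-1, A)) (Function('W')(A) = Add(Mul(A, Pow(A, 2)), Mul(-1, A)) = Add(Pow(A, 3), Mul(-1, A)))
Pow(Add(Function('W')(0), Add(1, Mul(7, 3))), 2) = Pow(Add(Add(Pow(0, 3), Mul(-1, 0)), Add(1, Mul(7, 3))), 2) = Pow(Add(Add(0, 0), Add(1, 21)), 2) = Pow(Add(0, 22), 2) = Pow(22, 2) = 484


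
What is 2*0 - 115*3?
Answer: -345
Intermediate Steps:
2*0 - 115*3 = 0 - 345 = -345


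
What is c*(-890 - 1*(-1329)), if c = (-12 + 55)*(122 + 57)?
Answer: 3378983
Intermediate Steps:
c = 7697 (c = 43*179 = 7697)
c*(-890 - 1*(-1329)) = 7697*(-890 - 1*(-1329)) = 7697*(-890 + 1329) = 7697*439 = 3378983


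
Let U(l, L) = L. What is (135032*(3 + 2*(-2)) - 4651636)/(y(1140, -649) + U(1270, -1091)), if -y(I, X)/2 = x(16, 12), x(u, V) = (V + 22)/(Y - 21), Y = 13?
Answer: 9573336/2165 ≈ 4421.9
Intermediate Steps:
x(u, V) = -11/4 - V/8 (x(u, V) = (V + 22)/(13 - 21) = (22 + V)/(-8) = (22 + V)*(-⅛) = -11/4 - V/8)
y(I, X) = 17/2 (y(I, X) = -2*(-11/4 - ⅛*12) = -2*(-11/4 - 3/2) = -2*(-17/4) = 17/2)
(135032*(3 + 2*(-2)) - 4651636)/(y(1140, -649) + U(1270, -1091)) = (135032*(3 + 2*(-2)) - 4651636)/(17/2 - 1091) = (135032*(3 - 4) - 4651636)/(-2165/2) = (135032*(-1) - 4651636)*(-2/2165) = (-135032 - 4651636)*(-2/2165) = -4786668*(-2/2165) = 9573336/2165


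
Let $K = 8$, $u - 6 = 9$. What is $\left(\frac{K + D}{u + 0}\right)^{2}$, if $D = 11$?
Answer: $\frac{361}{225} \approx 1.6044$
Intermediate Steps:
$u = 15$ ($u = 6 + 9 = 15$)
$\left(\frac{K + D}{u + 0}\right)^{2} = \left(\frac{8 + 11}{15 + 0}\right)^{2} = \left(\frac{19}{15}\right)^{2} = \frac{361}{225}$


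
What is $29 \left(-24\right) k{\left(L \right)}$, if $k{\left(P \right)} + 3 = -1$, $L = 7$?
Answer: $2784$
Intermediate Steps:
$k{\left(P \right)} = -4$ ($k{\left(P \right)} = -3 - 1 = -4$)
$29 \left(-24\right) k{\left(L \right)} = 29 \left(-24\right) \left(-4\right) = \left(-696\right) \left(-4\right) = 2784$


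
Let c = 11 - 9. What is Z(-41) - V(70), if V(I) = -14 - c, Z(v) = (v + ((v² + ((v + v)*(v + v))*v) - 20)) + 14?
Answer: -274034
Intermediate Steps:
c = 2
Z(v) = -6 + v + v² + 4*v³ (Z(v) = (v + ((v² + ((2*v)*(2*v))*v) - 20)) + 14 = (v + ((v² + (4*v²)*v) - 20)) + 14 = (v + ((v² + 4*v³) - 20)) + 14 = (v + (-20 + v² + 4*v³)) + 14 = (-20 + v + v² + 4*v³) + 14 = -6 + v + v² + 4*v³)
V(I) = -16 (V(I) = -14 - 1*2 = -14 - 2 = -16)
Z(-41) - V(70) = (-6 - 41 + (-41)² + 4*(-41)³) - 1*(-16) = (-6 - 41 + 1681 + 4*(-68921)) + 16 = (-6 - 41 + 1681 - 275684) + 16 = -274050 + 16 = -274034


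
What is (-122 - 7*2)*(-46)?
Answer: 6256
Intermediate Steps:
(-122 - 7*2)*(-46) = (-122 - 14)*(-46) = -136*(-46) = 6256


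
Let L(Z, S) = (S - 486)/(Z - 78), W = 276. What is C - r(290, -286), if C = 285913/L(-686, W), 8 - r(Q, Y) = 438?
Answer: 109263916/105 ≈ 1.0406e+6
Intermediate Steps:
r(Q, Y) = -430 (r(Q, Y) = 8 - 1*438 = 8 - 438 = -430)
L(Z, S) = (-486 + S)/(-78 + Z)
C = 109218766/105 (C = 285913/(((-486 + 276)/(-78 - 686))) = 285913/((-210/(-764))) = 285913/((-1/764*(-210))) = 285913/(105/382) = 285913*(382/105) = 109218766/105 ≈ 1.0402e+6)
C - r(290, -286) = 109218766/105 - 1*(-430) = 109218766/105 + 430 = 109263916/105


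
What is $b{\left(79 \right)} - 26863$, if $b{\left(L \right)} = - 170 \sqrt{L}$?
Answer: $-26863 - 170 \sqrt{79} \approx -28374.0$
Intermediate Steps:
$b{\left(79 \right)} - 26863 = - 170 \sqrt{79} - 26863 = -26863 - 170 \sqrt{79}$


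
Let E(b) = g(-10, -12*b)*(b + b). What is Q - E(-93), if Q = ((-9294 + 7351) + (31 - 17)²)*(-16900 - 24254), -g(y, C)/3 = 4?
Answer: 71893806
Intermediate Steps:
g(y, C) = -12 (g(y, C) = -3*4 = -12)
E(b) = -24*b (E(b) = -12*(b + b) = -24*b)
Q = 71896038 (Q = (-1943 + 14²)*(-41154) = (-1943 + 196)*(-41154) = -1747*(-41154) = 71896038)
Q - E(-93) = 71896038 - (-24)*(-93) = 71896038 - 1*2232 = 71896038 - 2232 = 71893806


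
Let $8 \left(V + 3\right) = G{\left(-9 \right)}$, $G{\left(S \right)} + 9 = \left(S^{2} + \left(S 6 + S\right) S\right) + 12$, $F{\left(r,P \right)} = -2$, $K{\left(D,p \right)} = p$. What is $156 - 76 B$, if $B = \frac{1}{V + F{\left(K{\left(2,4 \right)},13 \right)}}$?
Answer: $\frac{94708}{611} \approx 155.0$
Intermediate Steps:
$G{\left(S \right)} = 3 + 8 S^{2}$ ($G{\left(S \right)} = -9 + \left(\left(S^{2} + \left(S 6 + S\right) S\right) + 12\right) = -9 + \left(\left(S^{2} + \left(6 S + S\right) S\right) + 12\right) = -9 + \left(\left(S^{2} + 7 S S\right) + 12\right) = -9 + \left(\left(S^{2} + 7 S^{2}\right) + 12\right) = -9 + \left(8 S^{2} + 12\right) = -9 + \left(12 + 8 S^{2}\right) = 3 + 8 S^{2}$)
$V = \frac{627}{8}$ ($V = -3 + \frac{3 + 8 \left(-9\right)^{2}}{8} = -3 + \frac{3 + 8 \cdot 81}{8} = -3 + \frac{3 + 648}{8} = -3 + \frac{1}{8} \cdot 651 = -3 + \frac{651}{8} = \frac{627}{8} \approx 78.375$)
$B = \frac{8}{611}$ ($B = \frac{1}{\frac{627}{8} - 2} = \frac{1}{\frac{611}{8}} = \frac{8}{611} \approx 0.013093$)
$156 - 76 B = 156 - \frac{608}{611} = \frac{94708}{611}$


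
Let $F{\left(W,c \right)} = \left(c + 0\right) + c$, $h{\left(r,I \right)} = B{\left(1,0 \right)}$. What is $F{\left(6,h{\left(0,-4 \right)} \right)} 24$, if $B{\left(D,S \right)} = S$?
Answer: $0$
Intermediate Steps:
$h{\left(r,I \right)} = 0$
$F{\left(W,c \right)} = 2 c$ ($F{\left(W,c \right)} = c + c = 2 c$)
$F{\left(6,h{\left(0,-4 \right)} \right)} 24 = 2 \cdot 0 \cdot 24 = 0 \cdot 24 = 0$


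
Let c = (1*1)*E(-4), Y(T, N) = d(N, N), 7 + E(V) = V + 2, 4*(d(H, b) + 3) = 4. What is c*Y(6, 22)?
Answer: 18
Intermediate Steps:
d(H, b) = -2 (d(H, b) = -3 + (1/4)*4 = -3 + 1 = -2)
E(V) = -5 + V (E(V) = -7 + (V + 2) = -7 + (2 + V) = -5 + V)
Y(T, N) = -2
c = -9 (c = (1*1)*(-5 - 4) = 1*(-9) = -9)
c*Y(6, 22) = -9*(-2) = 18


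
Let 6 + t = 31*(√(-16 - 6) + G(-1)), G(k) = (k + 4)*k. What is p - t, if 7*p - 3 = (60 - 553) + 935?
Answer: 1138/7 - 31*I*√22 ≈ 162.57 - 145.4*I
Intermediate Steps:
G(k) = k*(4 + k) (G(k) = (4 + k)*k = k*(4 + k))
p = 445/7 (p = 3/7 + ((60 - 553) + 935)/7 = 3/7 + (-493 + 935)/7 = 3/7 + (⅐)*442 = 3/7 + 442/7 = 445/7 ≈ 63.571)
t = -99 + 31*I*√22 (t = -6 + 31*(√(-16 - 6) - (4 - 1)) = -6 + 31*(√(-22) - 1*3) = -6 + 31*(I*√22 - 3) = -6 + 31*(-3 + I*√22) = -6 + (-93 + 31*I*√22) = -99 + 31*I*√22 ≈ -99.0 + 145.4*I)
p - t = 445/7 - (-99 + 31*I*√22) = 445/7 + (99 - 31*I*√22) = 1138/7 - 31*I*√22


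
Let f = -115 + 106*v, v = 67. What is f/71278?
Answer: 6987/71278 ≈ 0.098025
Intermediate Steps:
f = 6987 (f = -115 + 106*67 = -115 + 7102 = 6987)
f/71278 = 6987/71278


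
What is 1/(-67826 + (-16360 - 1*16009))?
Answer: -1/100195 ≈ -9.9805e-6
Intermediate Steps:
1/(-67826 + (-16360 - 1*16009)) = 1/(-67826 + (-16360 - 16009)) = 1/(-67826 - 32369) = 1/(-100195) = -1/100195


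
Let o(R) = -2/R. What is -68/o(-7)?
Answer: -238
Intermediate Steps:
-68/o(-7) = -68/((-2/(-7))) = -68/((-2*(-⅐))) = -68/2/7 = -68*7/2 = -238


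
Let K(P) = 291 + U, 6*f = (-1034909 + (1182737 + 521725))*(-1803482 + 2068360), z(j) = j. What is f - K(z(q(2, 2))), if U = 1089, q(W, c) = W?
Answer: 88674925627/3 ≈ 2.9558e+10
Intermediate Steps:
f = 88674929767/3 (f = ((-1034909 + (1182737 + 521725))*(-1803482 + 2068360))/6 = ((-1034909 + 1704462)*264878)/6 = (669553*264878)/6 = (1/6)*177349859534 = 88674929767/3 ≈ 2.9558e+10)
K(P) = 1380 (K(P) = 291 + 1089 = 1380)
f - K(z(q(2, 2))) = 88674929767/3 - 1*1380 = 88674929767/3 - 1380 = 88674925627/3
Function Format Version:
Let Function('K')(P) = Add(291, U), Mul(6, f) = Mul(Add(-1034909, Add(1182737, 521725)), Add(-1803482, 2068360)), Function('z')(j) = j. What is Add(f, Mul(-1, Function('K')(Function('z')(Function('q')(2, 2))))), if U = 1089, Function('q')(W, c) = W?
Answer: Rational(88674925627, 3) ≈ 2.9558e+10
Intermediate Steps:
f = Rational(88674929767, 3) (f = Mul(Rational(1, 6), Mul(Add(-1034909, Add(1182737, 521725)), Add(-1803482, 2068360))) = Mul(Rational(1, 6), Mul(Add(-1034909, 1704462), 264878)) = Mul(Rational(1, 6), Mul(669553, 264878)) = Mul(Rational(1, 6), 177349859534) = Rational(88674929767, 3) ≈ 2.9558e+10)
Function('K')(P) = 1380 (Function('K')(P) = Add(291, 1089) = 1380)
Add(f, Mul(-1, Function('K')(Function('z')(Function('q')(2, 2))))) = Add(Rational(88674929767, 3), Mul(-1, 1380)) = Add(Rational(88674929767, 3), -1380) = Rational(88674925627, 3)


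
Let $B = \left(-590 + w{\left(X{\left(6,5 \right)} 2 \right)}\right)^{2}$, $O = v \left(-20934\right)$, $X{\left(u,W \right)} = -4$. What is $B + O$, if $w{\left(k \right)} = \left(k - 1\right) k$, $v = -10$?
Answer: $477664$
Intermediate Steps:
$O = 209340$ ($O = \left(-10\right) \left(-20934\right) = 209340$)
$w{\left(k \right)} = k \left(-1 + k\right)$ ($w{\left(k \right)} = \left(-1 + k\right) k = k \left(-1 + k\right)$)
$B = 268324$ ($B = \left(-590 + \left(-4\right) 2 \left(-1 - 8\right)\right)^{2} = \left(-590 - 8 \left(-1 - 8\right)\right)^{2} = \left(-590 - -72\right)^{2} = \left(-590 + 72\right)^{2} = \left(-518\right)^{2} = 268324$)
$B + O = 268324 + 209340 = 477664$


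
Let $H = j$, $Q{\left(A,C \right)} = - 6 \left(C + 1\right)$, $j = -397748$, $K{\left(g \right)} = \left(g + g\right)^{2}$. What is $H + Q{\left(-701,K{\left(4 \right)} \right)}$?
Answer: $-398138$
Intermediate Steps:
$K{\left(g \right)} = 4 g^{2}$ ($K{\left(g \right)} = \left(2 g\right)^{2} = 4 g^{2}$)
$Q{\left(A,C \right)} = -6 - 6 C$ ($Q{\left(A,C \right)} = - 6 \left(1 + C\right) = -6 - 6 C$)
$H = -397748$
$H + Q{\left(-701,K{\left(4 \right)} \right)} = -397748 - \left(6 + 6 \cdot 4 \cdot 4^{2}\right) = -397748 - \left(6 + 6 \cdot 4 \cdot 16\right) = -397748 - 390 = -398138$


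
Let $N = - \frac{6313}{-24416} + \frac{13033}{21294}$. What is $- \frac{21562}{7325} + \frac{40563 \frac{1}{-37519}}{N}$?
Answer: $- \frac{1487600154347494}{355423719843875} \approx -4.1854$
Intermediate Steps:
$N = \frac{32331625}{37136736}$ ($N = \left(-6313\right) \left(- \frac{1}{24416}\right) + 13033 \cdot \frac{1}{21294} = \frac{6313}{24416} + \frac{13033}{21294} = \frac{32331625}{37136736} \approx 0.87061$)
$- \frac{21562}{7325} + \frac{40563 \frac{1}{-37519}}{N} = - \frac{21562}{7325} + \frac{40563 \frac{1}{-37519}}{\frac{32331625}{37136736}} = \left(-21562\right) \frac{1}{7325} + 40563 \left(- \frac{1}{37519}\right) \frac{37136736}{32331625} = - \frac{21562}{7325} - \frac{1506377422368}{1213050238375} = - \frac{1487600154347494}{355423719843875}$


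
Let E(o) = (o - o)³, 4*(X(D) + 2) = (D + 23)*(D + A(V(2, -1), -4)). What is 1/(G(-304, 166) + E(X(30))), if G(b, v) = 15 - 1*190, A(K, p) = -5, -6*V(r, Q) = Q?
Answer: -1/175 ≈ -0.0057143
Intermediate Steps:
V(r, Q) = -Q/6
X(D) = -2 + (-5 + D)*(23 + D)/4 (X(D) = -2 + ((D + 23)*(D - 5))/4 = -2 + ((23 + D)*(-5 + D))/4 = -2 + ((-5 + D)*(23 + D))/4 = -2 + (-5 + D)*(23 + D)/4)
E(o) = 0 (E(o) = 0³ = 0)
G(b, v) = -175 (G(b, v) = 15 - 190 = -175)
1/(G(-304, 166) + E(X(30))) = 1/(-175 + 0) = 1/(-175) = -1/175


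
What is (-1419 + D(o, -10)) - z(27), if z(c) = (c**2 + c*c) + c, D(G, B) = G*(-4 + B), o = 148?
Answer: -4976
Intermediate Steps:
z(c) = c + 2*c**2 (z(c) = (c**2 + c**2) + c = 2*c**2 + c = c + 2*c**2)
(-1419 + D(o, -10)) - z(27) = (-1419 + 148*(-4 - 10)) - 27*(1 + 2*27) = (-1419 + 148*(-14)) - 27*(1 + 54) = (-1419 - 2072) - 27*55 = -3491 - 1*1485 = -3491 - 1485 = -4976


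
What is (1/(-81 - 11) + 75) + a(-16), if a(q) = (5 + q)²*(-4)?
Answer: -37629/92 ≈ -409.01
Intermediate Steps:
a(q) = -4*(5 + q)²
(1/(-81 - 11) + 75) + a(-16) = (1/(-81 - 11) + 75) - 4*(5 - 16)² = (1/(-92) + 75) - 4*(-11)² = (-1/92 + 75) - 4*121 = 6899/92 - 484 = -37629/92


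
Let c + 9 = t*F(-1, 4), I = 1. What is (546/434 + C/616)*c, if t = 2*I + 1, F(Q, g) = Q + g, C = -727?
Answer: 0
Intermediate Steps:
t = 3 (t = 2*1 + 1 = 2 + 1 = 3)
c = 0 (c = -9 + 3*(-1 + 4) = -9 + 3*3 = -9 + 9 = 0)
(546/434 + C/616)*c = (546/434 - 727/616)*0 = (546*(1/434) - 727*1/616)*0 = (39/31 - 727/616)*0 = (1487/19096)*0 = 0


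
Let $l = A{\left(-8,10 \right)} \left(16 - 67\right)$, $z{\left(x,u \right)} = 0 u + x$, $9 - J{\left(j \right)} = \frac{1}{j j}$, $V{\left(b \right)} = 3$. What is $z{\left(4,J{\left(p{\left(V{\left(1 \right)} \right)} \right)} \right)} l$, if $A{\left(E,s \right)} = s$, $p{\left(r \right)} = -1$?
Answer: $-2040$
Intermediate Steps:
$J{\left(j \right)} = 9 - \frac{1}{j^{2}}$ ($J{\left(j \right)} = 9 - \frac{1}{j j} = 9 - \frac{1}{j^{2}}$)
$z{\left(x,u \right)} = x$ ($z{\left(x,u \right)} = 0 + x = x$)
$l = -510$ ($l = 10 \left(16 - 67\right) = 10 \left(-51\right) = -510$)
$z{\left(4,J{\left(p{\left(V{\left(1 \right)} \right)} \right)} \right)} l = 4 \left(-510\right) = -2040$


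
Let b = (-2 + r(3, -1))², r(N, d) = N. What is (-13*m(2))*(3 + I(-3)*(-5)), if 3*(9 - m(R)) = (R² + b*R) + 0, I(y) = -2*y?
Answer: 2457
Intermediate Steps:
b = 1 (b = (-2 + 3)² = 1² = 1)
m(R) = 9 - R/3 - R²/3 (m(R) = 9 - ((R² + 1*R) + 0)/3 = 9 - ((R² + R) + 0)/3 = 9 - ((R + R²) + 0)/3 = 9 - (R + R²)/3 = 9 + (-R/3 - R²/3) = 9 - R/3 - R²/3)
(-13*m(2))*(3 + I(-3)*(-5)) = (-13*(9 - ⅓*2 - ⅓*2²))*(3 - 2*(-3)*(-5)) = (-13*(9 - ⅔ - ⅓*4))*(3 + 6*(-5)) = (-13*(9 - ⅔ - 4/3))*(3 - 30) = -13*7*(-27) = -91*(-27) = 2457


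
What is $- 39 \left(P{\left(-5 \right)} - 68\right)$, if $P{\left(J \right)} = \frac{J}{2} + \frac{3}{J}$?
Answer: $\frac{27729}{10} \approx 2772.9$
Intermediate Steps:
$P{\left(J \right)} = \frac{J}{2} + \frac{3}{J}$ ($P{\left(J \right)} = J \frac{1}{2} + \frac{3}{J} = \frac{J}{2} + \frac{3}{J}$)
$- 39 \left(P{\left(-5 \right)} - 68\right) = - 39 \left(\left(\frac{1}{2} \left(-5\right) + \frac{3}{-5}\right) - 68\right) = - 39 \left(\left(- \frac{5}{2} + 3 \left(- \frac{1}{5}\right)\right) - 68\right) = - 39 \left(\left(- \frac{5}{2} - \frac{3}{5}\right) - 68\right) = - 39 \left(- \frac{31}{10} - 68\right) = \left(-39\right) \left(- \frac{711}{10}\right) = \frac{27729}{10}$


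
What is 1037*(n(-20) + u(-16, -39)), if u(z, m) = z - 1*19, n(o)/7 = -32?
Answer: -268583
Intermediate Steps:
n(o) = -224 (n(o) = 7*(-32) = -224)
u(z, m) = -19 + z (u(z, m) = z - 19 = -19 + z)
1037*(n(-20) + u(-16, -39)) = 1037*(-224 + (-19 - 16)) = 1037*(-224 - 35) = 1037*(-259) = -268583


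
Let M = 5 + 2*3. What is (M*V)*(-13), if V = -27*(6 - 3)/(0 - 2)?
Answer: -11583/2 ≈ -5791.5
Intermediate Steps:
M = 11 (M = 5 + 6 = 11)
V = 81/2 (V = -81/(-2) = -81*(-1)/2 = -27*(-3/2) = 81/2 ≈ 40.500)
(M*V)*(-13) = (11*(81/2))*(-13) = (891/2)*(-13) = -11583/2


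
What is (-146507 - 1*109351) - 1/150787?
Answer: -38580060247/150787 ≈ -2.5586e+5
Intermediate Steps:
(-146507 - 1*109351) - 1/150787 = (-146507 - 109351) - 1*1/150787 = -255858 - 1/150787 = -38580060247/150787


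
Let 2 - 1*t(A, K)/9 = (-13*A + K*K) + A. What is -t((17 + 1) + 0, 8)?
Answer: -1386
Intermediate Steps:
t(A, K) = 18 - 9*K**2 + 108*A (t(A, K) = 18 - 9*((-13*A + K*K) + A) = 18 - 9*((-13*A + K**2) + A) = 18 - 9*((K**2 - 13*A) + A) = 18 - 9*(K**2 - 12*A) = 18 + (-9*K**2 + 108*A) = 18 - 9*K**2 + 108*A)
-t((17 + 1) + 0, 8) = -(18 - 9*8**2 + 108*((17 + 1) + 0)) = -(18 - 9*64 + 108*(18 + 0)) = -(18 - 576 + 108*18) = -(18 - 576 + 1944) = -1*1386 = -1386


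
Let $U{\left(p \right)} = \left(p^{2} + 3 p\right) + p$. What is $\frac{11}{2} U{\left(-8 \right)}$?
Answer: $176$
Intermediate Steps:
$U{\left(p \right)} = p^{2} + 4 p$
$\frac{11}{2} U{\left(-8 \right)} = \frac{11}{2} \left(- 8 \left(4 - 8\right)\right) = 11 \cdot \frac{1}{2} \left(\left(-8\right) \left(-4\right)\right) = \frac{11}{2} \cdot 32 = 176$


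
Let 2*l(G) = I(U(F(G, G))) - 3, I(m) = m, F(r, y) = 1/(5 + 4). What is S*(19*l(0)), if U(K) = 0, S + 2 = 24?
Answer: -627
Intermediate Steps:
S = 22 (S = -2 + 24 = 22)
F(r, y) = 1/9
l(G) = -3/2 (l(G) = (0 - 3)/2 = (1/2)*(-3) = -3/2)
S*(19*l(0)) = 22*(19*(-3/2)) = 22*(-57/2) = -627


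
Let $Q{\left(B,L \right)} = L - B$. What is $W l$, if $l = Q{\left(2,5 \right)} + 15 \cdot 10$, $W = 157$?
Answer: $24021$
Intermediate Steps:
$l = 153$ ($l = \left(5 - 2\right) + 15 \cdot 10 = \left(5 - 2\right) + 150 = 3 + 150 = 153$)
$W l = 157 \cdot 153 = 24021$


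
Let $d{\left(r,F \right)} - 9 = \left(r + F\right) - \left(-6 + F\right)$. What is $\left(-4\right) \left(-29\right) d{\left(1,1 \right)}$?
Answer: $1856$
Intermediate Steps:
$d{\left(r,F \right)} = 15 + r$ ($d{\left(r,F \right)} = 9 + \left(\left(r + F\right) - \left(-6 + F\right)\right) = 9 + \left(\left(F + r\right) - \left(-6 + F\right)\right) = 9 + \left(6 + r\right) = 15 + r$)
$\left(-4\right) \left(-29\right) d{\left(1,1 \right)} = \left(-4\right) \left(-29\right) \left(15 + 1\right) = 116 \cdot 16 = 1856$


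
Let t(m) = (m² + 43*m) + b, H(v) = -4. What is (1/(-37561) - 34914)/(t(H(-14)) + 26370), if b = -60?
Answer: -1311404755/982370394 ≈ -1.3349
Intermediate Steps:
t(m) = -60 + m² + 43*m (t(m) = (m² + 43*m) - 60 = -60 + m² + 43*m)
(1/(-37561) - 34914)/(t(H(-14)) + 26370) = (1/(-37561) - 34914)/((-60 + (-4)² + 43*(-4)) + 26370) = (-1/37561 - 34914)/((-60 + 16 - 172) + 26370) = -1311404755/(37561*(-216 + 26370)) = -1311404755/37561/26154 = -1311404755/37561*1/26154 = -1311404755/982370394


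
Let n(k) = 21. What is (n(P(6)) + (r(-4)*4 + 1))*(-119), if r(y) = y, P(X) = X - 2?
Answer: -714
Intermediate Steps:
P(X) = -2 + X
(n(P(6)) + (r(-4)*4 + 1))*(-119) = (21 + (-4*4 + 1))*(-119) = (21 + (-16 + 1))*(-119) = (21 - 15)*(-119) = 6*(-119) = -714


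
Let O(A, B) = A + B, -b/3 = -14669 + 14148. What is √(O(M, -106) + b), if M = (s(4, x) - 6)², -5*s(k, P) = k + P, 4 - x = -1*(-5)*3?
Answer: 3*√4106/5 ≈ 38.447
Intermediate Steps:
b = 1563 (b = -3*(-14669 + 14148) = -3*(-521) = 1563)
x = -11 (x = 4 - (-1*(-5))*3 = 4 - 5*3 = 4 - 1*15 = 4 - 15 = -11)
s(k, P) = -P/5 - k/5 (s(k, P) = -(k + P)/5 = -(P + k)/5 = -P/5 - k/5)
M = 529/25 (M = ((-⅕*(-11) - ⅕*4) - 6)² = ((11/5 - ⅘) - 6)² = (7/5 - 6)² = (-23/5)² = 529/25 ≈ 21.160)
√(O(M, -106) + b) = √((529/25 - 106) + 1563) = √(-2121/25 + 1563) = √(36954/25) = 3*√4106/5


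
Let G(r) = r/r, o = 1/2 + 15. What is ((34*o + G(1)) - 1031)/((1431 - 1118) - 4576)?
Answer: 503/4263 ≈ 0.11799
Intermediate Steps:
o = 31/2 (o = 1/2 + 15 = 31/2 ≈ 15.500)
G(r) = 1
((34*o + G(1)) - 1031)/((1431 - 1118) - 4576) = ((34*(31/2) + 1) - 1031)/((1431 - 1118) - 4576) = ((527 + 1) - 1031)/(313 - 4576) = (528 - 1031)/(-4263) = -503*(-1/4263) = 503/4263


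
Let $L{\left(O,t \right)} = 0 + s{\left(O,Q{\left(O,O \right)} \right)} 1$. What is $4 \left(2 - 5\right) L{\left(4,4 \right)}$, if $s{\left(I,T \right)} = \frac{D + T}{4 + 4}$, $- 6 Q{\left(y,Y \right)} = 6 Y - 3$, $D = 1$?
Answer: $\frac{15}{4} \approx 3.75$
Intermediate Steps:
$Q{\left(y,Y \right)} = \frac{1}{2} - Y$ ($Q{\left(y,Y \right)} = - \frac{6 Y - 3}{6} = - \frac{-3 + 6 Y}{6} = \frac{1}{2} - Y$)
$s{\left(I,T \right)} = \frac{1}{8} + \frac{T}{8}$ ($s{\left(I,T \right)} = \frac{1 + T}{4 + 4} = \frac{1 + T}{8} = \left(1 + T\right) \frac{1}{8} = \frac{1}{8} + \frac{T}{8}$)
$L{\left(O,t \right)} = \frac{3}{16} - \frac{O}{8}$ ($L{\left(O,t \right)} = 0 + \left(\frac{1}{8} + \frac{\frac{1}{2} - O}{8}\right) 1 = 0 + \left(\frac{1}{8} - \left(- \frac{1}{16} + \frac{O}{8}\right)\right) 1 = 0 + \left(\frac{3}{16} - \frac{O}{8}\right) 1 = 0 - \left(- \frac{3}{16} + \frac{O}{8}\right) = \frac{3}{16} - \frac{O}{8}$)
$4 \left(2 - 5\right) L{\left(4,4 \right)} = 4 \left(2 - 5\right) \left(\frac{3}{16} - \frac{1}{2}\right) = 4 \left(-3\right) \left(- \frac{5}{16}\right) = \left(-12\right) \left(- \frac{5}{16}\right) = \frac{15}{4}$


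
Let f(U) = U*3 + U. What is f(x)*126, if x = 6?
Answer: 3024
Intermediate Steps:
f(U) = 4*U (f(U) = 3*U + U = 4*U)
f(x)*126 = (4*6)*126 = 24*126 = 3024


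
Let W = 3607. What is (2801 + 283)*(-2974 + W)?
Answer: 1952172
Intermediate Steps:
(2801 + 283)*(-2974 + W) = (2801 + 283)*(-2974 + 3607) = 3084*633 = 1952172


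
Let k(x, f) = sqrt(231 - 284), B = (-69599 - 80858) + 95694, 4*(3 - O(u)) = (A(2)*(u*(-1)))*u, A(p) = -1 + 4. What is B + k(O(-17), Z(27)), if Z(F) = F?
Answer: -54763 + I*sqrt(53) ≈ -54763.0 + 7.2801*I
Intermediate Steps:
A(p) = 3
O(u) = 3 + 3*u**2/4 (O(u) = 3 - 3*(u*(-1))*u/4 = 3 - 3*(-u)*u/4 = 3 - (-3*u)*u/4 = 3 - (-3)*u**2/4 = 3 + 3*u**2/4)
B = -54763 (B = -150457 + 95694 = -54763)
k(x, f) = I*sqrt(53) (k(x, f) = sqrt(-53) = I*sqrt(53))
B + k(O(-17), Z(27)) = -54763 + I*sqrt(53)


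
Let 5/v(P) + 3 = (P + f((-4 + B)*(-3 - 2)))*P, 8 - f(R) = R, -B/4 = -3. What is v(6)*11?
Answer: 55/321 ≈ 0.17134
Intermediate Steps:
B = 12 (B = -4*(-3) = 12)
f(R) = 8 - R
v(P) = 5/(-3 + P*(48 + P)) (v(P) = 5/(-3 + (P + (8 - (-4 + 12)*(-3 - 2)))*P) = 5/(-3 + (P + (8 - 8*(-5)))*P) = 5/(-3 + (P + (8 - 1*(-40)))*P) = 5/(-3 + (P + (8 + 40))*P) = 5/(-3 + (P + 48)*P) = 5/(-3 + (48 + P)*P) = 5/(-3 + P*(48 + P)))
v(6)*11 = (5/(-3 + 6**2 + 48*6))*11 = (5/(-3 + 36 + 288))*11 = (5/321)*11 = 55/321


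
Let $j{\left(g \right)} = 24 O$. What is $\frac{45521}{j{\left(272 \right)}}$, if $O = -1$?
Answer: $- \frac{45521}{24} \approx -1896.7$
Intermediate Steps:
$j{\left(g \right)} = -24$ ($j{\left(g \right)} = 24 \left(-1\right) = -24$)
$\frac{45521}{j{\left(272 \right)}} = \frac{45521}{-24} = 45521 \left(- \frac{1}{24}\right) = - \frac{45521}{24}$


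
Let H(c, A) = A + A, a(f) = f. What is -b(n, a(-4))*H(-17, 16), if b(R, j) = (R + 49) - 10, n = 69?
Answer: -3456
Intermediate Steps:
b(R, j) = 39 + R (b(R, j) = (49 + R) - 10 = 39 + R)
H(c, A) = 2*A
-b(n, a(-4))*H(-17, 16) = -(39 + 69)*2*16 = -108*32 = -1*3456 = -3456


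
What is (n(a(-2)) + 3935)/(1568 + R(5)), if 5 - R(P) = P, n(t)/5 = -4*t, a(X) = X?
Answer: 3975/1568 ≈ 2.5351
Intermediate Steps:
n(t) = -20*t (n(t) = 5*(-4*t) = -20*t)
R(P) = 5 - P
(n(a(-2)) + 3935)/(1568 + R(5)) = (-20*(-2) + 3935)/(1568 + (5 - 1*5)) = (40 + 3935)/(1568 + (5 - 5)) = 3975/(1568 + 0) = 3975/1568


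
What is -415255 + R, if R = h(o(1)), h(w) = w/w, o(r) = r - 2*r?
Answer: -415254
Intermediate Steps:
o(r) = -r (o(r) = r - 2*r = -r)
h(w) = 1
R = 1
-415255 + R = -415255 + 1 = -415254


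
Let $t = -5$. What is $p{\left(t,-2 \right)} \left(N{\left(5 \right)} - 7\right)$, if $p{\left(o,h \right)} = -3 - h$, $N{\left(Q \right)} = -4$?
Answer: $11$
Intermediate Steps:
$p{\left(t,-2 \right)} \left(N{\left(5 \right)} - 7\right) = \left(-3 - -2\right) \left(-4 - 7\right) = \left(-3 + 2\right) \left(-11\right) = \left(-1\right) \left(-11\right) = 11$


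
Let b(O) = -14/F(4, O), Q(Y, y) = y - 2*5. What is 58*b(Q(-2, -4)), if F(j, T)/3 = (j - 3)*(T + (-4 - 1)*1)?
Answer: 812/57 ≈ 14.246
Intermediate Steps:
Q(Y, y) = -10 + y (Q(Y, y) = y - 10 = -10 + y)
F(j, T) = 3*(-5 + T)*(-3 + j) (F(j, T) = 3*((j - 3)*(T + (-4 - 1)*1)) = 3*((-3 + j)*(T - 5*1)) = 3*((-3 + j)*(T - 5)) = 3*((-3 + j)*(-5 + T)) = 3*((-5 + T)*(-3 + j)) = 3*(-5 + T)*(-3 + j))
b(O) = -14/(-15 + 3*O) (b(O) = -14/(45 - 15*4 - 9*O + 3*O*4) = -14/(45 - 60 - 9*O + 12*O) = -14/(-15 + 3*O))
58*b(Q(-2, -4)) = 58*(14/(3*(5 - (-10 - 4)))) = 58*(14/(3*(5 - 1*(-14)))) = 58*(14/(3*(5 + 14))) = 58*((14/3)/19) = 58*((14/3)*(1/19)) = 58*(14/57) = 812/57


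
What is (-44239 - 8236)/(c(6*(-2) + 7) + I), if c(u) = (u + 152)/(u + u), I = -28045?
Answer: 524750/280597 ≈ 1.8701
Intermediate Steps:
c(u) = (152 + u)/(2*u) (c(u) = (152 + u)/((2*u)) = (152 + u)*(1/(2*u)) = (152 + u)/(2*u))
(-44239 - 8236)/(c(6*(-2) + 7) + I) = (-44239 - 8236)/((152 + (6*(-2) + 7))/(2*(6*(-2) + 7)) - 28045) = -52475/((152 + (-12 + 7))/(2*(-12 + 7)) - 28045) = -52475/((1/2)*(152 - 5)/(-5) - 28045) = -52475/((1/2)*(-1/5)*147 - 28045) = -52475/(-147/10 - 28045) = -52475/(-280597/10) = -52475*(-10/280597) = 524750/280597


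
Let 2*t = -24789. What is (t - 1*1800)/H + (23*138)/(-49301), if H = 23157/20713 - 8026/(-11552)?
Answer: -83723926545912390/10692208655401 ≈ -7830.4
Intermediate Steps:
t = -24789/2 (t = (½)*(-24789) = -24789/2 ≈ -12395.)
H = 216876101/119638288 (H = 23157*(1/20713) - 8026*(-1/11552) = 23157/20713 + 4013/5776 = 216876101/119638288 ≈ 1.8128)
(t - 1*1800)/H + (23*138)/(-49301) = (-24789/2 - 1*1800)/(216876101/119638288) + (23*138)/(-49301) = (-24789/2 - 1800)*(119638288/216876101) + 3174*(-1/49301) = -28389/2*119638288/216876101 - 3174/49301 = -1698205679016/216876101 - 3174/49301 = -83723926545912390/10692208655401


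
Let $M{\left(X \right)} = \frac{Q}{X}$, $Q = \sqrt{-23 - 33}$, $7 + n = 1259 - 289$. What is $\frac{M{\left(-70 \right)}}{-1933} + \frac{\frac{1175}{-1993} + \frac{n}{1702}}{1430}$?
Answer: $- \frac{80591}{4850682980} + \frac{i \sqrt{14}}{67655} \approx -1.6614 \cdot 10^{-5} + 5.5305 \cdot 10^{-5} i$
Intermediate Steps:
$n = 963$ ($n = -7 + \left(1259 - 289\right) = -7 + 970 = 963$)
$Q = 2 i \sqrt{14}$ ($Q = \sqrt{-56} = 2 i \sqrt{14} \approx 7.4833 i$)
$M{\left(X \right)} = \frac{2 i \sqrt{14}}{X}$
$\frac{M{\left(-70 \right)}}{-1933} + \frac{\frac{1175}{-1993} + \frac{n}{1702}}{1430} = \frac{2 i \sqrt{14} \frac{1}{-70}}{-1933} + \frac{\frac{1175}{-1993} + \frac{963}{1702}}{1430} = 2 i \sqrt{14} \left(- \frac{1}{70}\right) \left(- \frac{1}{1933}\right) + \left(1175 \left(- \frac{1}{1993}\right) + 963 \cdot \frac{1}{1702}\right) \frac{1}{1430} = - \frac{i \sqrt{14}}{35} \left(- \frac{1}{1933}\right) + \left(- \frac{1175}{1993} + \frac{963}{1702}\right) \frac{1}{1430} = \frac{i \sqrt{14}}{67655} - \frac{80591}{4850682980} = - \frac{80591}{4850682980} + \frac{i \sqrt{14}}{67655}$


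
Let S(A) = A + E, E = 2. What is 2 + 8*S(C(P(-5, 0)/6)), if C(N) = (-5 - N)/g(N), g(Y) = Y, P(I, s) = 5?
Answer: -38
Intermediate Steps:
C(N) = (-5 - N)/N
S(A) = 2 + A (S(A) = A + 2 = 2 + A)
2 + 8*S(C(P(-5, 0)/6)) = 2 + 8*(2 + (-5 - 5/6)/((5/6))) = 2 + 8*(2 + (-5 - 5/6)/((5*(⅙)))) = 2 + 8*(2 + (-5 - 1*⅚)/(⅚)) = 2 + 8*(2 + 6*(-5 - ⅚)/5) = 2 + 8*(2 + (6/5)*(-35/6)) = 2 + 8*(2 - 7) = 2 + 8*(-5) = 2 - 40 = -38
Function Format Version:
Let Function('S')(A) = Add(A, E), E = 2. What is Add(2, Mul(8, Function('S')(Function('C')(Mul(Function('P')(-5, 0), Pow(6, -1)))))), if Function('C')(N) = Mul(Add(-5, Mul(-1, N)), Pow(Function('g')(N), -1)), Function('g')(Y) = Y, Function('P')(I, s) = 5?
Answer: -38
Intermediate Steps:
Function('C')(N) = Mul(Pow(N, -1), Add(-5, Mul(-1, N))) (Function('C')(N) = Mul(Add(-5, Mul(-1, N)), Pow(N, -1)) = Mul(Pow(N, -1), Add(-5, Mul(-1, N))))
Function('S')(A) = Add(2, A) (Function('S')(A) = Add(A, 2) = Add(2, A))
Add(2, Mul(8, Function('S')(Function('C')(Mul(Function('P')(-5, 0), Pow(6, -1)))))) = Add(2, Mul(8, Add(2, Mul(Pow(Mul(5, Pow(6, -1)), -1), Add(-5, Mul(-1, Mul(5, Pow(6, -1)))))))) = Add(2, Mul(8, Add(2, Mul(Pow(Mul(5, Rational(1, 6)), -1), Add(-5, Mul(-1, Mul(5, Rational(1, 6)))))))) = Add(2, Mul(8, Add(2, Mul(Pow(Rational(5, 6), -1), Add(-5, Mul(-1, Rational(5, 6))))))) = Add(2, Mul(8, Add(2, Mul(Rational(6, 5), Add(-5, Rational(-5, 6)))))) = Add(2, Mul(8, Add(2, Mul(Rational(6, 5), Rational(-35, 6))))) = Add(2, Mul(8, Add(2, -7))) = Add(2, Mul(8, -5)) = Add(2, -40) = -38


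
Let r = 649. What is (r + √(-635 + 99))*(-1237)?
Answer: -802813 - 2474*I*√134 ≈ -8.0281e+5 - 28639.0*I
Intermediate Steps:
(r + √(-635 + 99))*(-1237) = (649 + √(-635 + 99))*(-1237) = (649 + √(-536))*(-1237) = (649 + 2*I*√134)*(-1237) = -802813 - 2474*I*√134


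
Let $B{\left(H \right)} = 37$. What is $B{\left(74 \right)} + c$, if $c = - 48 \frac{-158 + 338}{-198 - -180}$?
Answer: $517$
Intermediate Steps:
$c = 480$ ($c = - 48 \frac{180}{-198 + 180} = - 48 \frac{180}{-18} = - 48 \cdot 180 \left(- \frac{1}{18}\right) = \left(-48\right) \left(-10\right) = 480$)
$B{\left(74 \right)} + c = 37 + 480 = 517$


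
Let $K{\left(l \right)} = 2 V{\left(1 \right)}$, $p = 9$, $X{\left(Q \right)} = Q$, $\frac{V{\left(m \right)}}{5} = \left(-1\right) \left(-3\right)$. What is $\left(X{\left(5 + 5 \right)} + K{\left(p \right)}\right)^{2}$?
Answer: $1600$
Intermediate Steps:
$V{\left(m \right)} = 15$ ($V{\left(m \right)} = 5 \left(\left(-1\right) \left(-3\right)\right) = 5 \cdot 3 = 15$)
$K{\left(l \right)} = 30$ ($K{\left(l \right)} = 2 \cdot 15 = 30$)
$\left(X{\left(5 + 5 \right)} + K{\left(p \right)}\right)^{2} = \left(\left(5 + 5\right) + 30\right)^{2} = \left(10 + 30\right)^{2} = 40^{2} = 1600$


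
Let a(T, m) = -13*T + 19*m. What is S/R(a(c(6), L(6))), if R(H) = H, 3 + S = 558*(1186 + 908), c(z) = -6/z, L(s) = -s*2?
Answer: -1168449/215 ≈ -5434.6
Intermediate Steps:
L(s) = -2*s
S = 1168449 (S = -3 + 558*(1186 + 908) = -3 + 558*2094 = -3 + 1168452 = 1168449)
S/R(a(c(6), L(6))) = 1168449/(-(-78)/6 + 19*(-2*6)) = 1168449/(-(-78)/6 + 19*(-12)) = 1168449/(-13*(-1) - 228) = 1168449/(13 - 228) = 1168449/(-215) = 1168449*(-1/215) = -1168449/215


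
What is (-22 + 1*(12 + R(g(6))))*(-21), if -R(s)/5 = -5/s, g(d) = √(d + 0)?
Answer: 210 - 175*√6/2 ≈ -4.3304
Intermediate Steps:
g(d) = √d
R(s) = 25/s (R(s) = -(-25)/s = 25/s)
(-22 + 1*(12 + R(g(6))))*(-21) = (-22 + 1*(12 + 25/(√6)))*(-21) = (-22 + 1*(12 + 25*(√6/6)))*(-21) = (-22 + 1*(12 + 25*√6/6))*(-21) = (-22 + (12 + 25*√6/6))*(-21) = (-10 + 25*√6/6)*(-21) = 210 - 175*√6/2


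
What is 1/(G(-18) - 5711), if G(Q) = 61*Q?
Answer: -1/6809 ≈ -0.00014686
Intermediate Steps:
1/(G(-18) - 5711) = 1/(61*(-18) - 5711) = 1/(-1098 - 5711) = 1/(-6809) = -1/6809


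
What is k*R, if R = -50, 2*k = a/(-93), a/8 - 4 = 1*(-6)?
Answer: -400/93 ≈ -4.3011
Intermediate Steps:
a = -16 (a = 32 + 8*(1*(-6)) = 32 + 8*(-6) = 32 - 48 = -16)
k = 8/93 (k = (-16/(-93))/2 = (-16*(-1/93))/2 = (1/2)*(16/93) = 8/93 ≈ 0.086022)
k*R = (8/93)*(-50) = -400/93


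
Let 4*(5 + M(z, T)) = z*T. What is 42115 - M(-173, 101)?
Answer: 185953/4 ≈ 46488.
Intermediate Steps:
M(z, T) = -5 + T*z/4 (M(z, T) = -5 + (z*T)/4 = -5 + (T*z)/4 = -5 + T*z/4)
42115 - M(-173, 101) = 42115 - (-5 + (¼)*101*(-173)) = 42115 - (-5 - 17473/4) = 42115 - 1*(-17493/4) = 42115 + 17493/4 = 185953/4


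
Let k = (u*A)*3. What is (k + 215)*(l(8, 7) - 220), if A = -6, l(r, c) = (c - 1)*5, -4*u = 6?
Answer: -45980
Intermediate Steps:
u = -3/2 (u = -¼*6 = -3/2 ≈ -1.5000)
l(r, c) = -5 + 5*c (l(r, c) = (-1 + c)*5 = -5 + 5*c)
k = 27 (k = -3/2*(-6)*3 = 9*3 = 27)
(k + 215)*(l(8, 7) - 220) = (27 + 215)*((-5 + 5*7) - 220) = 242*((-5 + 35) - 220) = 242*(30 - 220) = 242*(-190) = -45980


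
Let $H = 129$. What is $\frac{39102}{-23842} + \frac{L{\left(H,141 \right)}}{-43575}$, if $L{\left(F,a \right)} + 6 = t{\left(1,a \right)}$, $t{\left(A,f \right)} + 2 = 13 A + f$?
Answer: $- \frac{121953613}{74208225} \approx -1.6434$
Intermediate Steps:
$t{\left(A,f \right)} = -2 + f + 13 A$ ($t{\left(A,f \right)} = -2 + \left(13 A + f\right) = -2 + \left(f + 13 A\right) = -2 + f + 13 A$)
$L{\left(F,a \right)} = 5 + a$ ($L{\left(F,a \right)} = -6 + \left(-2 + a + 13 \cdot 1\right) = -6 + \left(-2 + a + 13\right) = -6 + \left(11 + a\right) = 5 + a$)
$\frac{39102}{-23842} + \frac{L{\left(H,141 \right)}}{-43575} = \frac{39102}{-23842} + \frac{5 + 141}{-43575} = 39102 \left(- \frac{1}{23842}\right) + 146 \left(- \frac{1}{43575}\right) = - \frac{2793}{1703} - \frac{146}{43575} = - \frac{121953613}{74208225}$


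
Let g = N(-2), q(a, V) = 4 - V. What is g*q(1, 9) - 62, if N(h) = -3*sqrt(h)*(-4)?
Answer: -62 - 60*I*sqrt(2) ≈ -62.0 - 84.853*I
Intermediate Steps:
N(h) = 12*sqrt(h)
g = 12*I*sqrt(2) (g = 12*sqrt(-2) = 12*(I*sqrt(2)) = 12*I*sqrt(2) ≈ 16.971*I)
g*q(1, 9) - 62 = (12*I*sqrt(2))*(4 - 1*9) - 62 = (12*I*sqrt(2))*(4 - 9) - 62 = (12*I*sqrt(2))*(-5) - 62 = -60*I*sqrt(2) - 62 = -62 - 60*I*sqrt(2)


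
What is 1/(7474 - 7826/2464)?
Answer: 176/1314865 ≈ 0.00013385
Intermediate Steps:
1/(7474 - 7826/2464) = 1/(7474 - 7826*1/2464) = 1/(7474 - 559/176) = 1/(1314865/176) = 176/1314865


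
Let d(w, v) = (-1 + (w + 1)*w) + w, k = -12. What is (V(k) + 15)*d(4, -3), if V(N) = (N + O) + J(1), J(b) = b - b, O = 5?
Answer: 184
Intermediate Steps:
J(b) = 0
V(N) = 5 + N (V(N) = (N + 5) + 0 = (5 + N) + 0 = 5 + N)
d(w, v) = -1 + w + w*(1 + w) (d(w, v) = (-1 + (1 + w)*w) + w = (-1 + w*(1 + w)) + w = -1 + w + w*(1 + w))
(V(k) + 15)*d(4, -3) = ((5 - 12) + 15)*(-1 + 4**2 + 2*4) = (-7 + 15)*(-1 + 16 + 8) = 8*23 = 184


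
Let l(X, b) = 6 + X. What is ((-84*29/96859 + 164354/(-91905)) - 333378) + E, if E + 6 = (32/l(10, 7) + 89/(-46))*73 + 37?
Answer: -19499865821657303/58497716310 ≈ -3.3334e+5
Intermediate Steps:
E = 1645/46 (E = -6 + ((32/(6 + 10) + 89/(-46))*73 + 37) = -6 + ((32/16 + 89*(-1/46))*73 + 37) = -6 + ((32*(1/16) - 89/46)*73 + 37) = -6 + ((2 - 89/46)*73 + 37) = -6 + ((3/46)*73 + 37) = -6 + (219/46 + 37) = -6 + 1921/46 = 1645/46 ≈ 35.761)
((-84*29/96859 + 164354/(-91905)) - 333378) + E = ((-84*29/96859 + 164354/(-91905)) - 333378) + 1645/46 = ((-2436*1/96859 + 164354*(-1/91905)) - 333378) + 1645/46 = ((-348/13837 - 164354/91905) - 333378) + 1645/46 = (-2306149238/1271689485 - 333378) + 1645/46 = -423955603279568/1271689485 + 1645/46 = -19499865821657303/58497716310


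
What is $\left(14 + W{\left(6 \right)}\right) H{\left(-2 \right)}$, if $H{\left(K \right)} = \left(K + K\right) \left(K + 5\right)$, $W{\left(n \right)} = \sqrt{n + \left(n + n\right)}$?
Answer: $-168 - 36 \sqrt{2} \approx -218.91$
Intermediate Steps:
$W{\left(n \right)} = \sqrt{3} \sqrt{n}$ ($W{\left(n \right)} = \sqrt{n + 2 n} = \sqrt{3 n} = \sqrt{3} \sqrt{n}$)
$H{\left(K \right)} = 2 K \left(5 + K\right)$
$\left(14 + W{\left(6 \right)}\right) H{\left(-2 \right)} = \left(14 + \sqrt{3} \sqrt{6}\right) 2 \left(-2\right) \left(5 - 2\right) = \left(14 + 3 \sqrt{2}\right) 2 \left(-2\right) 3 = \left(14 + 3 \sqrt{2}\right) \left(-12\right) = -168 - 36 \sqrt{2}$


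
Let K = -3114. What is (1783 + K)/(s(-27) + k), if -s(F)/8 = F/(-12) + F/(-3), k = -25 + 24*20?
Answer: -1331/365 ≈ -3.6466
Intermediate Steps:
k = 455 (k = -25 + 480 = 455)
s(F) = 10*F/3 (s(F) = -8*(F/(-12) + F/(-3)) = -8*(F*(-1/12) + F*(-⅓)) = -8*(-F/12 - F/3) = -(-10)*F/3 = 10*F/3)
(1783 + K)/(s(-27) + k) = (1783 - 3114)/((10/3)*(-27) + 455) = -1331/(-90 + 455) = -1331/365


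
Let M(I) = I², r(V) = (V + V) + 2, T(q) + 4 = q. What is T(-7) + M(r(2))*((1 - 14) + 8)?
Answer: -191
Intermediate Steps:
T(q) = -4 + q
r(V) = 2 + 2*V (r(V) = 2*V + 2 = 2 + 2*V)
T(-7) + M(r(2))*((1 - 14) + 8) = (-4 - 7) + (2 + 2*2)²*((1 - 14) + 8) = -11 + (2 + 4)²*(-13 + 8) = -11 + 6²*(-5) = -11 + 36*(-5) = -11 - 180 = -191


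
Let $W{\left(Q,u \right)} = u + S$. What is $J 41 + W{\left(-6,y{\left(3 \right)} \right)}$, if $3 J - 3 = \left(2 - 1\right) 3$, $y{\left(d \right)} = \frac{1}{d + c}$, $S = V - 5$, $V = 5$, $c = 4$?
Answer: $\frac{575}{7} \approx 82.143$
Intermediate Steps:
$S = 0$ ($S = 5 - 5 = 0$)
$y{\left(d \right)} = \frac{1}{4 + d}$ ($y{\left(d \right)} = \frac{1}{d + 4} = \frac{1}{4 + d}$)
$W{\left(Q,u \right)} = u$ ($W{\left(Q,u \right)} = u + 0 = u$)
$J = 2$ ($J = 1 + \frac{\left(2 - 1\right) 3}{3} = 1 + \frac{1 \cdot 3}{3} = 1 + \frac{1}{3} \cdot 3 = 1 + 1 = 2$)
$J 41 + W{\left(-6,y{\left(3 \right)} \right)} = 2 \cdot 41 + \frac{1}{4 + 3} = 82 + \frac{1}{7} = \frac{575}{7}$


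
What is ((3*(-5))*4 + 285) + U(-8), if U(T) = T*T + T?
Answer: 281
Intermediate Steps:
U(T) = T + T**2 (U(T) = T**2 + T = T + T**2)
((3*(-5))*4 + 285) + U(-8) = ((3*(-5))*4 + 285) - 8*(1 - 8) = (-15*4 + 285) - 8*(-7) = (-60 + 285) + 56 = 225 + 56 = 281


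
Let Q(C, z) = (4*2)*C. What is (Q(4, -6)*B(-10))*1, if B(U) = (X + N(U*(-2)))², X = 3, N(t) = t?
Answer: 16928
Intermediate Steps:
Q(C, z) = 8*C
B(U) = (3 - 2*U)² (B(U) = (3 + U*(-2))² = (3 - 2*U)²)
(Q(4, -6)*B(-10))*1 = ((8*4)*(-3 + 2*(-10))²)*1 = (32*(-3 - 20)²)*1 = (32*(-23)²)*1 = (32*529)*1 = 16928*1 = 16928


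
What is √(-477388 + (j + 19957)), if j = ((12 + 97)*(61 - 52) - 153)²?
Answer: √228153 ≈ 477.65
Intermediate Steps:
j = 685584 (j = (109*9 - 153)² = (981 - 153)² = 828² = 685584)
√(-477388 + (j + 19957)) = √(-477388 + (685584 + 19957)) = √(-477388 + 705541) = √228153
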